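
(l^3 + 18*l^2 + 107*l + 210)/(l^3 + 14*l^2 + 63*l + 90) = (l + 7)/(l + 3)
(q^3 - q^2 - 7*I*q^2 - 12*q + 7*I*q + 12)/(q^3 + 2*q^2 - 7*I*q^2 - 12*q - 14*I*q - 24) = (q - 1)/(q + 2)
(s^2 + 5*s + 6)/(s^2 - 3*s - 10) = (s + 3)/(s - 5)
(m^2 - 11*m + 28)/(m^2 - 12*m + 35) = (m - 4)/(m - 5)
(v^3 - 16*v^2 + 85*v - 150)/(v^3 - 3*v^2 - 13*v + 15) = (v^2 - 11*v + 30)/(v^2 + 2*v - 3)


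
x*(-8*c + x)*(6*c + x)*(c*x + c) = -48*c^3*x^2 - 48*c^3*x - 2*c^2*x^3 - 2*c^2*x^2 + c*x^4 + c*x^3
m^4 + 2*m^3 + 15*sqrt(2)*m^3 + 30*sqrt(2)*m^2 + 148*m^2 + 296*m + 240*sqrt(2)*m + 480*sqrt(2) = (m + 2)*(m + 4*sqrt(2))*(m + 5*sqrt(2))*(m + 6*sqrt(2))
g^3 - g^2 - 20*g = g*(g - 5)*(g + 4)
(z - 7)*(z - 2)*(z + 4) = z^3 - 5*z^2 - 22*z + 56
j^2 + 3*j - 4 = (j - 1)*(j + 4)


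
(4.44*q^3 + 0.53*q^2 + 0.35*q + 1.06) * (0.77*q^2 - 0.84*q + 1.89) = 3.4188*q^5 - 3.3215*q^4 + 8.2159*q^3 + 1.5239*q^2 - 0.2289*q + 2.0034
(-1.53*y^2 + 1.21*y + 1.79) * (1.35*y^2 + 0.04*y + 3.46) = -2.0655*y^4 + 1.5723*y^3 - 2.8289*y^2 + 4.2582*y + 6.1934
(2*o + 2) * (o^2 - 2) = 2*o^3 + 2*o^2 - 4*o - 4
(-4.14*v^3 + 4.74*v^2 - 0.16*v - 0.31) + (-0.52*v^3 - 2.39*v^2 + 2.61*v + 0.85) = -4.66*v^3 + 2.35*v^2 + 2.45*v + 0.54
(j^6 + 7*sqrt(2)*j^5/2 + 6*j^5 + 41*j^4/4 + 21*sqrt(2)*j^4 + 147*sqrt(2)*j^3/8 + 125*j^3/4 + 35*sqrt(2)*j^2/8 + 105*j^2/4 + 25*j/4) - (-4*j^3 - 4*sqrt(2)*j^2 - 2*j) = j^6 + 7*sqrt(2)*j^5/2 + 6*j^5 + 41*j^4/4 + 21*sqrt(2)*j^4 + 147*sqrt(2)*j^3/8 + 141*j^3/4 + 67*sqrt(2)*j^2/8 + 105*j^2/4 + 33*j/4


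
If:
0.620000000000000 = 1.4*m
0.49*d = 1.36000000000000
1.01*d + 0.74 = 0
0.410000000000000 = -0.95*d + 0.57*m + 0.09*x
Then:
No Solution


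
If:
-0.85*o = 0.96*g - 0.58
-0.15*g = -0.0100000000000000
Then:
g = 0.07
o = 0.61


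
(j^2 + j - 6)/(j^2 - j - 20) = (-j^2 - j + 6)/(-j^2 + j + 20)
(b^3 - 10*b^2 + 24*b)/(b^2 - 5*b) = (b^2 - 10*b + 24)/(b - 5)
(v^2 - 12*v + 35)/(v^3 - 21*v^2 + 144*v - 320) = (v - 7)/(v^2 - 16*v + 64)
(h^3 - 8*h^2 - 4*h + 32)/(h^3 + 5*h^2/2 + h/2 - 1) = 2*(h^2 - 10*h + 16)/(2*h^2 + h - 1)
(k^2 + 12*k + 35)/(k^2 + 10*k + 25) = (k + 7)/(k + 5)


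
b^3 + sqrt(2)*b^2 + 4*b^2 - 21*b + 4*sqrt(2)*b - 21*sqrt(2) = (b - 3)*(b + 7)*(b + sqrt(2))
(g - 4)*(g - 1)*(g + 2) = g^3 - 3*g^2 - 6*g + 8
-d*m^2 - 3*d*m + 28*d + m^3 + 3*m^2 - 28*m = (-d + m)*(m - 4)*(m + 7)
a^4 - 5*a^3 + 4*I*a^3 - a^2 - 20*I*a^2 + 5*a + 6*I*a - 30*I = (a - 5)*(a - I)*(a + 2*I)*(a + 3*I)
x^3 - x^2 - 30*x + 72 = (x - 4)*(x - 3)*(x + 6)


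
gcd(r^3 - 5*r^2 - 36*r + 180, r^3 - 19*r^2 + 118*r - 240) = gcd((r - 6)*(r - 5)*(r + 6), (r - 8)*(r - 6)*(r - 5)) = r^2 - 11*r + 30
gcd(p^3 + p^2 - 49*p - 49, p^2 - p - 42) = p - 7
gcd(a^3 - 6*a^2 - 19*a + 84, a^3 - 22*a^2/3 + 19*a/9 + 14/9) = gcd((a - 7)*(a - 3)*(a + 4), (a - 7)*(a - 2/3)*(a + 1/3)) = a - 7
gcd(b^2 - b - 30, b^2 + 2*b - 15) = b + 5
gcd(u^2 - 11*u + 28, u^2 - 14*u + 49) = u - 7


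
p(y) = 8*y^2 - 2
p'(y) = 16*y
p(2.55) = 50.02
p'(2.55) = 40.80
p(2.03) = 30.97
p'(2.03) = 32.48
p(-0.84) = 3.64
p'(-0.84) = -13.44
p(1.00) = 6.00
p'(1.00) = 16.00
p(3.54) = 98.25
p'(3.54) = 56.64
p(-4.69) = 173.97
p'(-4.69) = -75.04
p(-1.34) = 12.36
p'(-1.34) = -21.44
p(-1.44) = 14.59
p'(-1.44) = -23.04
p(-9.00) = 646.00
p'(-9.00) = -144.00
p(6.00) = 286.00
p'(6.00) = 96.00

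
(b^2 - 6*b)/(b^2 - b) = (b - 6)/(b - 1)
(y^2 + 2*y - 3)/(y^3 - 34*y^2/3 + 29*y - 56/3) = 3*(y + 3)/(3*y^2 - 31*y + 56)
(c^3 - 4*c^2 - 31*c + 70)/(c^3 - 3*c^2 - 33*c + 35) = (c - 2)/(c - 1)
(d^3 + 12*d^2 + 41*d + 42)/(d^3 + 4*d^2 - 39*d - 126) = (d + 2)/(d - 6)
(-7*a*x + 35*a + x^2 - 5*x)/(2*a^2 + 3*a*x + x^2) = (-7*a*x + 35*a + x^2 - 5*x)/(2*a^2 + 3*a*x + x^2)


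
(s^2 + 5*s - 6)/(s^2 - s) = (s + 6)/s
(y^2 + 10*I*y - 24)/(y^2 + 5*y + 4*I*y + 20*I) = (y + 6*I)/(y + 5)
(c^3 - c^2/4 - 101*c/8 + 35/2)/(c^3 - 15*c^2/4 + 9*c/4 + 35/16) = 2*(c + 4)/(2*c + 1)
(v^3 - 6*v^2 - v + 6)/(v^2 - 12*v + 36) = (v^2 - 1)/(v - 6)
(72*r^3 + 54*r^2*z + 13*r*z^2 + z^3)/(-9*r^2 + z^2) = (24*r^2 + 10*r*z + z^2)/(-3*r + z)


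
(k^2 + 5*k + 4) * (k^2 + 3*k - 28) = k^4 + 8*k^3 - 9*k^2 - 128*k - 112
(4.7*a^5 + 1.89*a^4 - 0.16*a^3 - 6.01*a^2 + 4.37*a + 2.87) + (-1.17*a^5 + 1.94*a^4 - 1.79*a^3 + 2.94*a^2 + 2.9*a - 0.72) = 3.53*a^5 + 3.83*a^4 - 1.95*a^3 - 3.07*a^2 + 7.27*a + 2.15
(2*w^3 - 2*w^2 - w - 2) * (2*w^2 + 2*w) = 4*w^5 - 6*w^3 - 6*w^2 - 4*w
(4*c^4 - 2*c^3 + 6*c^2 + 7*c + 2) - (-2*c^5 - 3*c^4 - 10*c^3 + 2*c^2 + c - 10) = 2*c^5 + 7*c^4 + 8*c^3 + 4*c^2 + 6*c + 12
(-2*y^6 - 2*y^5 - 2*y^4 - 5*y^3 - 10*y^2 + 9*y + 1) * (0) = 0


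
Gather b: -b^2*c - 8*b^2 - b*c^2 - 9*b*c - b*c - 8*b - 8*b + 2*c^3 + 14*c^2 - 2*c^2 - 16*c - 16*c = b^2*(-c - 8) + b*(-c^2 - 10*c - 16) + 2*c^3 + 12*c^2 - 32*c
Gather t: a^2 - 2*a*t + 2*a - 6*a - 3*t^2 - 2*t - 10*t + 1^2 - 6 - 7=a^2 - 4*a - 3*t^2 + t*(-2*a - 12) - 12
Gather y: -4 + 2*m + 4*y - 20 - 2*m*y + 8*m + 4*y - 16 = 10*m + y*(8 - 2*m) - 40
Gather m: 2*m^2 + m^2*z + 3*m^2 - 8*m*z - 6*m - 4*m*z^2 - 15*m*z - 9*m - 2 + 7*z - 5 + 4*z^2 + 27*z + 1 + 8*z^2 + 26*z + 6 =m^2*(z + 5) + m*(-4*z^2 - 23*z - 15) + 12*z^2 + 60*z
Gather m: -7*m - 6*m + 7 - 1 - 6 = -13*m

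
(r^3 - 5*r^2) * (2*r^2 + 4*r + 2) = 2*r^5 - 6*r^4 - 18*r^3 - 10*r^2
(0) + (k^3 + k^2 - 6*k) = k^3 + k^2 - 6*k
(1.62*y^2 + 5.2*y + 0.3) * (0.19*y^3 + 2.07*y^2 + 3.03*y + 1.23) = 0.3078*y^5 + 4.3414*y^4 + 15.7296*y^3 + 18.3696*y^2 + 7.305*y + 0.369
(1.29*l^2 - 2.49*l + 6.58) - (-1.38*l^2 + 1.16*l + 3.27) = 2.67*l^2 - 3.65*l + 3.31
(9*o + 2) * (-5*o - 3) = -45*o^2 - 37*o - 6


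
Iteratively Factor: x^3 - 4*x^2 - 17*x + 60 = (x + 4)*(x^2 - 8*x + 15) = (x - 5)*(x + 4)*(x - 3)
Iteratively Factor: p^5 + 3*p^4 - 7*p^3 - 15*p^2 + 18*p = (p)*(p^4 + 3*p^3 - 7*p^2 - 15*p + 18) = p*(p - 1)*(p^3 + 4*p^2 - 3*p - 18) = p*(p - 1)*(p + 3)*(p^2 + p - 6) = p*(p - 1)*(p + 3)^2*(p - 2)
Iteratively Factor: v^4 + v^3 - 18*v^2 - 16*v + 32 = (v - 1)*(v^3 + 2*v^2 - 16*v - 32) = (v - 1)*(v + 4)*(v^2 - 2*v - 8) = (v - 4)*(v - 1)*(v + 4)*(v + 2)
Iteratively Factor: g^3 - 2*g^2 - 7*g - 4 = (g - 4)*(g^2 + 2*g + 1) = (g - 4)*(g + 1)*(g + 1)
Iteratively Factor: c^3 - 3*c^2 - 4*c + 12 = (c + 2)*(c^2 - 5*c + 6) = (c - 3)*(c + 2)*(c - 2)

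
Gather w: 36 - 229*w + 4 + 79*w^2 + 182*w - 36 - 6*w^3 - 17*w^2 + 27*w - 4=-6*w^3 + 62*w^2 - 20*w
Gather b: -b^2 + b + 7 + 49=-b^2 + b + 56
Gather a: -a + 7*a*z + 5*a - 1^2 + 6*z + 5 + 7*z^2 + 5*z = a*(7*z + 4) + 7*z^2 + 11*z + 4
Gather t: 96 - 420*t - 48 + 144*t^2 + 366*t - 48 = 144*t^2 - 54*t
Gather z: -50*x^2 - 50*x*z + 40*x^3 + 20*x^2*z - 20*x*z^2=40*x^3 - 50*x^2 - 20*x*z^2 + z*(20*x^2 - 50*x)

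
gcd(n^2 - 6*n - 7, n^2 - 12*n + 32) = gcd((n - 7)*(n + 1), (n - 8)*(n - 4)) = 1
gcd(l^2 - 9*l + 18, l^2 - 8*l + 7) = 1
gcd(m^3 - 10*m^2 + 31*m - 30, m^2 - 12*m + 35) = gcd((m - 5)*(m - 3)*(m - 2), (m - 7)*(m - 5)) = m - 5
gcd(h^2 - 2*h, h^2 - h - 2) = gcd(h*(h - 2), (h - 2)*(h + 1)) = h - 2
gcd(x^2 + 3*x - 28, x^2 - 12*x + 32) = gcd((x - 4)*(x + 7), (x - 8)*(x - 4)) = x - 4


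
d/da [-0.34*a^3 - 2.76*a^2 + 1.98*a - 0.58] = -1.02*a^2 - 5.52*a + 1.98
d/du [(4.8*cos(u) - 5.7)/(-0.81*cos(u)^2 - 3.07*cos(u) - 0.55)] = (-3.888*cos(u)^2 + 9.234*cos(u) + 20.139)*sin(u)/(0.6561*cos(u)^4 + 4.9734*cos(u)^3 + 10.3159*cos(u)^2 + 3.377*cos(u) + 0.3025)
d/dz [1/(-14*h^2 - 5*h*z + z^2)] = (5*h - 2*z)/(14*h^2 + 5*h*z - z^2)^2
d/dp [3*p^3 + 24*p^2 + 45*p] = 9*p^2 + 48*p + 45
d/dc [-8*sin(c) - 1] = -8*cos(c)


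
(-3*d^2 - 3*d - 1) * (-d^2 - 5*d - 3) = 3*d^4 + 18*d^3 + 25*d^2 + 14*d + 3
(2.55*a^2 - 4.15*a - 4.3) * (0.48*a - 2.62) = 1.224*a^3 - 8.673*a^2 + 8.809*a + 11.266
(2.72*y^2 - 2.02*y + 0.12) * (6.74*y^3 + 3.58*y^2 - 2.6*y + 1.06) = 18.3328*y^5 - 3.8772*y^4 - 13.4948*y^3 + 8.5648*y^2 - 2.4532*y + 0.1272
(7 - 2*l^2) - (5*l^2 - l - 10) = -7*l^2 + l + 17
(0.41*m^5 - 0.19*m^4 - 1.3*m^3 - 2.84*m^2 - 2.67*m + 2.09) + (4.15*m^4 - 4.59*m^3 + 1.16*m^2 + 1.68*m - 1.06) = 0.41*m^5 + 3.96*m^4 - 5.89*m^3 - 1.68*m^2 - 0.99*m + 1.03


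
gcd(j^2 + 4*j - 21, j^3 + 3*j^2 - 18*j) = j - 3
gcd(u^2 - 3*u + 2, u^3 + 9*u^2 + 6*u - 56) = u - 2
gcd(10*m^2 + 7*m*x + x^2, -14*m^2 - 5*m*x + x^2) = 2*m + x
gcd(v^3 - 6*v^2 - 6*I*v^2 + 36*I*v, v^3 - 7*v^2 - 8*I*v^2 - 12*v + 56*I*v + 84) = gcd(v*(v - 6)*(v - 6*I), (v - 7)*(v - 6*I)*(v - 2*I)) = v - 6*I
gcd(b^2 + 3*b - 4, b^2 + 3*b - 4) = b^2 + 3*b - 4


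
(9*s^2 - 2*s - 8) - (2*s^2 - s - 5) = 7*s^2 - s - 3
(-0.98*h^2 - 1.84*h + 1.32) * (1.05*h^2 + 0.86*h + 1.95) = -1.029*h^4 - 2.7748*h^3 - 2.1074*h^2 - 2.4528*h + 2.574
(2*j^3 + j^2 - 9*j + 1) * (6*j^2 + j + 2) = 12*j^5 + 8*j^4 - 49*j^3 - j^2 - 17*j + 2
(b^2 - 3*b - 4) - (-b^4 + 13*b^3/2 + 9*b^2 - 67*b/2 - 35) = b^4 - 13*b^3/2 - 8*b^2 + 61*b/2 + 31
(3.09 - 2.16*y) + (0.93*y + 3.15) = 6.24 - 1.23*y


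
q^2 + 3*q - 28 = (q - 4)*(q + 7)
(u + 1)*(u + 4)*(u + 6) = u^3 + 11*u^2 + 34*u + 24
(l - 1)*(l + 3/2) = l^2 + l/2 - 3/2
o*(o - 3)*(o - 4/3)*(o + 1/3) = o^4 - 4*o^3 + 23*o^2/9 + 4*o/3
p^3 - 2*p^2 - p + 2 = (p - 2)*(p - 1)*(p + 1)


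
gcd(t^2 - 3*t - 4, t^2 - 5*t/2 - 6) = t - 4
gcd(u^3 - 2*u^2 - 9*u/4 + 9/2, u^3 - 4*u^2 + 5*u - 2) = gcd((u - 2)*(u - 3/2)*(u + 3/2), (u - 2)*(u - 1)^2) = u - 2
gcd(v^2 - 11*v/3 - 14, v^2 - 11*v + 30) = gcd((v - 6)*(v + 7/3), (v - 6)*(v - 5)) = v - 6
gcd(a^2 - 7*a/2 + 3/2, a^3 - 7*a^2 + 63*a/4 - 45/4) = a - 3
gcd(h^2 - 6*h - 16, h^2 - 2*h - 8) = h + 2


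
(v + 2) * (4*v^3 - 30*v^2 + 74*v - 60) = 4*v^4 - 22*v^3 + 14*v^2 + 88*v - 120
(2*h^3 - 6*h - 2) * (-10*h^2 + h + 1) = -20*h^5 + 2*h^4 + 62*h^3 + 14*h^2 - 8*h - 2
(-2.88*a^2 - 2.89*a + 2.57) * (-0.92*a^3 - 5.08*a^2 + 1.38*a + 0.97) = 2.6496*a^5 + 17.2892*a^4 + 8.3424*a^3 - 19.8374*a^2 + 0.743299999999999*a + 2.4929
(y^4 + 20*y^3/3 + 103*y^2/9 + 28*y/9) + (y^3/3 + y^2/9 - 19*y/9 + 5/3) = y^4 + 7*y^3 + 104*y^2/9 + y + 5/3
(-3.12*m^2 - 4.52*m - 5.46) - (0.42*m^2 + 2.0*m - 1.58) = -3.54*m^2 - 6.52*m - 3.88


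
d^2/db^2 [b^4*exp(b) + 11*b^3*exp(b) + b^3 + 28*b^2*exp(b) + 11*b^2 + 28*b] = b^4*exp(b) + 19*b^3*exp(b) + 106*b^2*exp(b) + 178*b*exp(b) + 6*b + 56*exp(b) + 22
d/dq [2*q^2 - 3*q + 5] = 4*q - 3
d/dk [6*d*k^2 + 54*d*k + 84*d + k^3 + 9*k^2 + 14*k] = 12*d*k + 54*d + 3*k^2 + 18*k + 14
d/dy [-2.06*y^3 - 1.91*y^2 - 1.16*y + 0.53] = -6.18*y^2 - 3.82*y - 1.16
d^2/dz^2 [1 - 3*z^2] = -6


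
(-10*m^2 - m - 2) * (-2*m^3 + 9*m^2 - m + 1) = 20*m^5 - 88*m^4 + 5*m^3 - 27*m^2 + m - 2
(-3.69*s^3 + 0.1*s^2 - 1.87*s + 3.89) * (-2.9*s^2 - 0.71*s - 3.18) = 10.701*s^5 + 2.3299*s^4 + 17.0862*s^3 - 10.2713*s^2 + 3.1847*s - 12.3702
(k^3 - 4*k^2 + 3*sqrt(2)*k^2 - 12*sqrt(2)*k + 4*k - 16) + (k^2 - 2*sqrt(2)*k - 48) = k^3 - 3*k^2 + 3*sqrt(2)*k^2 - 14*sqrt(2)*k + 4*k - 64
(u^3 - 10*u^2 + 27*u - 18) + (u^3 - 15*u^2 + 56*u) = 2*u^3 - 25*u^2 + 83*u - 18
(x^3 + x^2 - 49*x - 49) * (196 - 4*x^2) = -4*x^5 - 4*x^4 + 392*x^3 + 392*x^2 - 9604*x - 9604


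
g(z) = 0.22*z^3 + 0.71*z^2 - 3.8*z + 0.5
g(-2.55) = 11.16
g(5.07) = 28.16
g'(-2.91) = -2.34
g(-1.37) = 6.47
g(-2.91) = 12.15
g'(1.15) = -1.29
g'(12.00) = 108.28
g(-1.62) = 7.58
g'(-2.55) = -3.13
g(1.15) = -2.60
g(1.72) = -2.82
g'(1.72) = 0.59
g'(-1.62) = -4.37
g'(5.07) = 20.36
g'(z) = 0.66*z^2 + 1.42*z - 3.8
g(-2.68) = 11.55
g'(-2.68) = -2.87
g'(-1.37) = -4.51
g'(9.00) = 62.44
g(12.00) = 437.30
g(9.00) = 184.19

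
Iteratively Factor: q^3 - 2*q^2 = (q)*(q^2 - 2*q) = q*(q - 2)*(q)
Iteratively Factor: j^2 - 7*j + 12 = (j - 3)*(j - 4)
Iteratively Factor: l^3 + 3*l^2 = (l)*(l^2 + 3*l) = l^2*(l + 3)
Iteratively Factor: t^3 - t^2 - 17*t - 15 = (t + 1)*(t^2 - 2*t - 15) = (t + 1)*(t + 3)*(t - 5)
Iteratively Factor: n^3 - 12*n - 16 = (n + 2)*(n^2 - 2*n - 8) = (n + 2)^2*(n - 4)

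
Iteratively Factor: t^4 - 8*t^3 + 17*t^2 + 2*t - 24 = (t - 3)*(t^3 - 5*t^2 + 2*t + 8) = (t - 4)*(t - 3)*(t^2 - t - 2) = (t - 4)*(t - 3)*(t + 1)*(t - 2)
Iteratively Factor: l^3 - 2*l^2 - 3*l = (l + 1)*(l^2 - 3*l) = (l - 3)*(l + 1)*(l)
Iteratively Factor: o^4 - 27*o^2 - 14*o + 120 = (o - 2)*(o^3 + 2*o^2 - 23*o - 60) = (o - 5)*(o - 2)*(o^2 + 7*o + 12) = (o - 5)*(o - 2)*(o + 3)*(o + 4)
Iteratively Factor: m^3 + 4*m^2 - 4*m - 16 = (m + 2)*(m^2 + 2*m - 8) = (m - 2)*(m + 2)*(m + 4)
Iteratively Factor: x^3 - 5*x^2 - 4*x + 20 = (x - 2)*(x^2 - 3*x - 10) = (x - 5)*(x - 2)*(x + 2)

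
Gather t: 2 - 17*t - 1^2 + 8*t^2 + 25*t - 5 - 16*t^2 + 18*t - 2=-8*t^2 + 26*t - 6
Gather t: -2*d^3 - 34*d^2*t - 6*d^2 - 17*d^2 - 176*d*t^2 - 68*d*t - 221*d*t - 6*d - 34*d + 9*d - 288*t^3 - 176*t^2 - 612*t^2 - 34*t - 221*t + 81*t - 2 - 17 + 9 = -2*d^3 - 23*d^2 - 31*d - 288*t^3 + t^2*(-176*d - 788) + t*(-34*d^2 - 289*d - 174) - 10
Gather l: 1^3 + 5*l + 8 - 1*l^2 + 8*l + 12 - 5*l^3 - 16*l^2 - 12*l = -5*l^3 - 17*l^2 + l + 21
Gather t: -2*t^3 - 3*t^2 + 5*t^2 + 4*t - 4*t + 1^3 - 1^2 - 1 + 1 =-2*t^3 + 2*t^2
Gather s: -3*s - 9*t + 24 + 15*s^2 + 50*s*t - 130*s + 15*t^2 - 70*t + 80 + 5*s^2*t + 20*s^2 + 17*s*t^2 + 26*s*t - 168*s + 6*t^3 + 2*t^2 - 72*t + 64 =s^2*(5*t + 35) + s*(17*t^2 + 76*t - 301) + 6*t^3 + 17*t^2 - 151*t + 168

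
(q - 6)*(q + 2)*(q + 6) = q^3 + 2*q^2 - 36*q - 72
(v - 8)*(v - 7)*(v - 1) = v^3 - 16*v^2 + 71*v - 56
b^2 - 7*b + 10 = (b - 5)*(b - 2)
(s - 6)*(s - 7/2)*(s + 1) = s^3 - 17*s^2/2 + 23*s/2 + 21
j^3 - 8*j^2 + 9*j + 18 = (j - 6)*(j - 3)*(j + 1)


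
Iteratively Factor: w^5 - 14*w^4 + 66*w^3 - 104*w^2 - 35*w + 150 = (w + 1)*(w^4 - 15*w^3 + 81*w^2 - 185*w + 150) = (w - 3)*(w + 1)*(w^3 - 12*w^2 + 45*w - 50) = (w - 5)*(w - 3)*(w + 1)*(w^2 - 7*w + 10) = (w - 5)*(w - 3)*(w - 2)*(w + 1)*(w - 5)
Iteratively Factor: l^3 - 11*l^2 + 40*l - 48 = (l - 4)*(l^2 - 7*l + 12) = (l - 4)*(l - 3)*(l - 4)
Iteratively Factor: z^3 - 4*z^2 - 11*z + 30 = (z + 3)*(z^2 - 7*z + 10) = (z - 5)*(z + 3)*(z - 2)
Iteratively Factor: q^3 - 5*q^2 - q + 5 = (q - 5)*(q^2 - 1) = (q - 5)*(q + 1)*(q - 1)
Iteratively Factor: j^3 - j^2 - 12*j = (j + 3)*(j^2 - 4*j) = (j - 4)*(j + 3)*(j)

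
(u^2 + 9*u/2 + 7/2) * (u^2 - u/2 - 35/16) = u^4 + 4*u^3 - 15*u^2/16 - 371*u/32 - 245/32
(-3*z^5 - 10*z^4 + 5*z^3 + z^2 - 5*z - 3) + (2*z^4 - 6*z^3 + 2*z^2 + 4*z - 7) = -3*z^5 - 8*z^4 - z^3 + 3*z^2 - z - 10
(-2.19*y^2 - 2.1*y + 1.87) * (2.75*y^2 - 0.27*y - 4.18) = -6.0225*y^4 - 5.1837*y^3 + 14.8637*y^2 + 8.2731*y - 7.8166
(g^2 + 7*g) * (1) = g^2 + 7*g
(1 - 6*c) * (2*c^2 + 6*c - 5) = -12*c^3 - 34*c^2 + 36*c - 5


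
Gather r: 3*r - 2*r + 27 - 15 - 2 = r + 10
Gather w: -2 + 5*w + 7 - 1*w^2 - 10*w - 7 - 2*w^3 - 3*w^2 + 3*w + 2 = -2*w^3 - 4*w^2 - 2*w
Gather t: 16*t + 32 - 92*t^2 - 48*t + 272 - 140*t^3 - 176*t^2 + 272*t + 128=-140*t^3 - 268*t^2 + 240*t + 432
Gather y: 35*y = 35*y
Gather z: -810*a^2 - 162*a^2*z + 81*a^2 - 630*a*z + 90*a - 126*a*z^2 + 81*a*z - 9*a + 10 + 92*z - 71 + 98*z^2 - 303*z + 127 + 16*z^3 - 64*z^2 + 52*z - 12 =-729*a^2 + 81*a + 16*z^3 + z^2*(34 - 126*a) + z*(-162*a^2 - 549*a - 159) + 54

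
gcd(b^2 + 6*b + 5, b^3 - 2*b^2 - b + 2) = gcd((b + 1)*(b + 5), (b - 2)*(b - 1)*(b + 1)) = b + 1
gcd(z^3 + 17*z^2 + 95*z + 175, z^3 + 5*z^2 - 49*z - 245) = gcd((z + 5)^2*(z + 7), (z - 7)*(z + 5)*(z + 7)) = z^2 + 12*z + 35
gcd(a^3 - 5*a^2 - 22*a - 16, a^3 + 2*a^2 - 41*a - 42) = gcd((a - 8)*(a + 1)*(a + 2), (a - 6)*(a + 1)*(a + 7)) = a + 1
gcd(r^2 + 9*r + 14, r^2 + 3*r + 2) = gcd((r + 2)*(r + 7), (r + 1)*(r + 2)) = r + 2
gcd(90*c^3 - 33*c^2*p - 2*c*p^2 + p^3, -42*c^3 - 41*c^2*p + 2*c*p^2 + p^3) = 1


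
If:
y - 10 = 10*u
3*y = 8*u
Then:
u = -15/11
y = -40/11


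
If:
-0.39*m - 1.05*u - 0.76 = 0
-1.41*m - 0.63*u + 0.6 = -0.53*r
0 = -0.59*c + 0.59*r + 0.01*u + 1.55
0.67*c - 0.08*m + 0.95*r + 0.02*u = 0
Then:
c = 1.56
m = 0.43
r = -1.05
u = -0.88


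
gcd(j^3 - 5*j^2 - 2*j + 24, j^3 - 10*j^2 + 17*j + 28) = j - 4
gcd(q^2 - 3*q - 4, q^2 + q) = q + 1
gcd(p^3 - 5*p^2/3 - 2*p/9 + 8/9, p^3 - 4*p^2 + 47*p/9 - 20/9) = p^2 - 7*p/3 + 4/3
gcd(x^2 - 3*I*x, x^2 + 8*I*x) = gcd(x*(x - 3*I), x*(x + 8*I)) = x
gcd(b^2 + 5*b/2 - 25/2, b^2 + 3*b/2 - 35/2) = b + 5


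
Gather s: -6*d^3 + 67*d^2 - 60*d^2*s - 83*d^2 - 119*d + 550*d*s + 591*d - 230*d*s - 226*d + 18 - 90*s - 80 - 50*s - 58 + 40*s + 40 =-6*d^3 - 16*d^2 + 246*d + s*(-60*d^2 + 320*d - 100) - 80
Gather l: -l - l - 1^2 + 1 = -2*l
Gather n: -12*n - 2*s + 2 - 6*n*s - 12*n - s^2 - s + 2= n*(-6*s - 24) - s^2 - 3*s + 4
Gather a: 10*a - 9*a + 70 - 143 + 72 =a - 1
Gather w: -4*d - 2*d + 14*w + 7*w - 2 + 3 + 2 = -6*d + 21*w + 3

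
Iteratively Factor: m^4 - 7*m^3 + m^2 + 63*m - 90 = (m - 5)*(m^3 - 2*m^2 - 9*m + 18) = (m - 5)*(m - 3)*(m^2 + m - 6) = (m - 5)*(m - 3)*(m - 2)*(m + 3)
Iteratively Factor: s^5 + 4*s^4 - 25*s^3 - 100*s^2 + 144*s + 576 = (s + 4)*(s^4 - 25*s^2 + 144) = (s - 3)*(s + 4)*(s^3 + 3*s^2 - 16*s - 48) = (s - 4)*(s - 3)*(s + 4)*(s^2 + 7*s + 12) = (s - 4)*(s - 3)*(s + 3)*(s + 4)*(s + 4)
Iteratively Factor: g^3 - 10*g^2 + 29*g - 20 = (g - 4)*(g^2 - 6*g + 5) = (g - 5)*(g - 4)*(g - 1)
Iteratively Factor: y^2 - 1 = (y - 1)*(y + 1)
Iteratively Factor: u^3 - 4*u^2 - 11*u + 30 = (u + 3)*(u^2 - 7*u + 10) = (u - 5)*(u + 3)*(u - 2)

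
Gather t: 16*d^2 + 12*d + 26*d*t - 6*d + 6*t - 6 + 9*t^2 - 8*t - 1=16*d^2 + 6*d + 9*t^2 + t*(26*d - 2) - 7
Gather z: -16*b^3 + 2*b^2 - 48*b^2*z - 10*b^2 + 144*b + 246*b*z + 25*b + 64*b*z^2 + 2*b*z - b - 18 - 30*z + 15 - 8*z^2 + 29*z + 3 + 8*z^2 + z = -16*b^3 - 8*b^2 + 64*b*z^2 + 168*b + z*(-48*b^2 + 248*b)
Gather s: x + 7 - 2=x + 5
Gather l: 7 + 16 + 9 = 32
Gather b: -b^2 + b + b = -b^2 + 2*b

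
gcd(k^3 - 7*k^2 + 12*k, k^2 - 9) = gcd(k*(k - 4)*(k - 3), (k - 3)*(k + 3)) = k - 3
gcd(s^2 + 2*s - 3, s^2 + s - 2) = s - 1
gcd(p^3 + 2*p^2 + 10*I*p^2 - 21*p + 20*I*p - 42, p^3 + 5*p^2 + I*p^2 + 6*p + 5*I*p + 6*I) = p + 2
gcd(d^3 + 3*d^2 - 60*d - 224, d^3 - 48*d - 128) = d^2 - 4*d - 32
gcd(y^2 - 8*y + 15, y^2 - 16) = 1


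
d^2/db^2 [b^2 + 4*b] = 2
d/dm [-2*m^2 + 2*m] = 2 - 4*m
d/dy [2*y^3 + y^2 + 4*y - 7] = 6*y^2 + 2*y + 4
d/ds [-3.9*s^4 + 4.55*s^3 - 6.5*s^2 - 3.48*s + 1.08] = -15.6*s^3 + 13.65*s^2 - 13.0*s - 3.48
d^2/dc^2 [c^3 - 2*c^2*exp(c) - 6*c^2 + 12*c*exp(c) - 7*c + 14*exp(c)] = -2*c^2*exp(c) + 4*c*exp(c) + 6*c + 34*exp(c) - 12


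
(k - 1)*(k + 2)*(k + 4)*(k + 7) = k^4 + 12*k^3 + 37*k^2 + 6*k - 56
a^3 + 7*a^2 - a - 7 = (a - 1)*(a + 1)*(a + 7)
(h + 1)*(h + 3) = h^2 + 4*h + 3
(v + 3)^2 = v^2 + 6*v + 9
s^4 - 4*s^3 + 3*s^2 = s^2*(s - 3)*(s - 1)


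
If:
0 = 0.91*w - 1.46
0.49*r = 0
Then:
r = 0.00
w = 1.60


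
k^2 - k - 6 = (k - 3)*(k + 2)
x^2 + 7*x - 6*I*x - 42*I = (x + 7)*(x - 6*I)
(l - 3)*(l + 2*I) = l^2 - 3*l + 2*I*l - 6*I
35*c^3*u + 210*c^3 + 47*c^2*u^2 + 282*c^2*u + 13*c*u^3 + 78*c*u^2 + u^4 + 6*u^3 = (c + u)*(5*c + u)*(7*c + u)*(u + 6)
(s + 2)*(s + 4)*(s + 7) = s^3 + 13*s^2 + 50*s + 56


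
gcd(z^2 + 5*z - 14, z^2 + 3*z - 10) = z - 2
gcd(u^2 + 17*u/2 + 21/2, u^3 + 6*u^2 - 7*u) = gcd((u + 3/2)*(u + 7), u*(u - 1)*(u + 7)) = u + 7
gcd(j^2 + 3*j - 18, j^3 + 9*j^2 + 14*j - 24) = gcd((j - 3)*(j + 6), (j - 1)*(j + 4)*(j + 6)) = j + 6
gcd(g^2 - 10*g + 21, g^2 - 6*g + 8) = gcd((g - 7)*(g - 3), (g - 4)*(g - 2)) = 1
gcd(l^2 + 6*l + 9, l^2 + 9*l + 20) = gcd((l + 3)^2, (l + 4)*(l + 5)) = 1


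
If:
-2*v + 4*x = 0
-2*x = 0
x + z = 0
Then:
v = 0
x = 0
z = 0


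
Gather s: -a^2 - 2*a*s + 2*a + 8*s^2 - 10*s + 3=-a^2 + 2*a + 8*s^2 + s*(-2*a - 10) + 3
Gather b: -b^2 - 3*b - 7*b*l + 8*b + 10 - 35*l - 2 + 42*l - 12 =-b^2 + b*(5 - 7*l) + 7*l - 4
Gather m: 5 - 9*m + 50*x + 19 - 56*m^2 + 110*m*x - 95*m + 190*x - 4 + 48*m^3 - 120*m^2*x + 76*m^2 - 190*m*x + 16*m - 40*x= 48*m^3 + m^2*(20 - 120*x) + m*(-80*x - 88) + 200*x + 20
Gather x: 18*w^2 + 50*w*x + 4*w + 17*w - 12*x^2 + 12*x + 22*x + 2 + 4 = 18*w^2 + 21*w - 12*x^2 + x*(50*w + 34) + 6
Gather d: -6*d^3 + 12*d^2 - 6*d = -6*d^3 + 12*d^2 - 6*d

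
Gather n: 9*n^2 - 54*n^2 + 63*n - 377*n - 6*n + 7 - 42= -45*n^2 - 320*n - 35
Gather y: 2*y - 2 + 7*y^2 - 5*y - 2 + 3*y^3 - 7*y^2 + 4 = 3*y^3 - 3*y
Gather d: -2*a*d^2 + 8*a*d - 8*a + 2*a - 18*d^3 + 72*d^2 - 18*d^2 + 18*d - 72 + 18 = -6*a - 18*d^3 + d^2*(54 - 2*a) + d*(8*a + 18) - 54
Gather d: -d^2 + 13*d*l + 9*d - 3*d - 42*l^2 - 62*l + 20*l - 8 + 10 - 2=-d^2 + d*(13*l + 6) - 42*l^2 - 42*l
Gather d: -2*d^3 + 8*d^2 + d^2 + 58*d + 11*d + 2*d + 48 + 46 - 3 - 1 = -2*d^3 + 9*d^2 + 71*d + 90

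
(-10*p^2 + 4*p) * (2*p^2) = -20*p^4 + 8*p^3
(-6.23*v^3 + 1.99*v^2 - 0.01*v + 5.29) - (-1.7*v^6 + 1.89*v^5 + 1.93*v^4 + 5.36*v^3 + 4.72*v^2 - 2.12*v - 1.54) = 1.7*v^6 - 1.89*v^5 - 1.93*v^4 - 11.59*v^3 - 2.73*v^2 + 2.11*v + 6.83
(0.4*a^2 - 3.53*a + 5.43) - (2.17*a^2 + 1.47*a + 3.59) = -1.77*a^2 - 5.0*a + 1.84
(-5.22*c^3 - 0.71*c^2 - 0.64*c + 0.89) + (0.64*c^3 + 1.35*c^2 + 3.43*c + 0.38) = -4.58*c^3 + 0.64*c^2 + 2.79*c + 1.27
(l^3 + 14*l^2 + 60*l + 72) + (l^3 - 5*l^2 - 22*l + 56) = 2*l^3 + 9*l^2 + 38*l + 128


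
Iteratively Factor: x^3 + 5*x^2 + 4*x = (x)*(x^2 + 5*x + 4) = x*(x + 4)*(x + 1)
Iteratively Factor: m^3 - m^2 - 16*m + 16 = (m - 1)*(m^2 - 16) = (m - 4)*(m - 1)*(m + 4)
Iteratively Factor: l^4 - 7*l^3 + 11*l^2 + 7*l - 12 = (l + 1)*(l^3 - 8*l^2 + 19*l - 12) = (l - 1)*(l + 1)*(l^2 - 7*l + 12) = (l - 4)*(l - 1)*(l + 1)*(l - 3)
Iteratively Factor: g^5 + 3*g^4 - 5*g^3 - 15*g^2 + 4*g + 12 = (g + 2)*(g^4 + g^3 - 7*g^2 - g + 6) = (g + 2)*(g + 3)*(g^3 - 2*g^2 - g + 2) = (g + 1)*(g + 2)*(g + 3)*(g^2 - 3*g + 2) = (g - 1)*(g + 1)*(g + 2)*(g + 3)*(g - 2)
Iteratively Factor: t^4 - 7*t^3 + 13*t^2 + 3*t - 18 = (t + 1)*(t^3 - 8*t^2 + 21*t - 18) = (t - 3)*(t + 1)*(t^2 - 5*t + 6) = (t - 3)*(t - 2)*(t + 1)*(t - 3)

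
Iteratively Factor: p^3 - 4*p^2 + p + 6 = (p + 1)*(p^2 - 5*p + 6) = (p - 2)*(p + 1)*(p - 3)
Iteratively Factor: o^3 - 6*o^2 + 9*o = (o - 3)*(o^2 - 3*o) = (o - 3)^2*(o)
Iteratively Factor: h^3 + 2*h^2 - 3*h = (h + 3)*(h^2 - h) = h*(h + 3)*(h - 1)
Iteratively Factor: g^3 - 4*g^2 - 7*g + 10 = (g - 1)*(g^2 - 3*g - 10) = (g - 5)*(g - 1)*(g + 2)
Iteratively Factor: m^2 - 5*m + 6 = (m - 3)*(m - 2)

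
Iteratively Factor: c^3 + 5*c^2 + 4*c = (c)*(c^2 + 5*c + 4) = c*(c + 4)*(c + 1)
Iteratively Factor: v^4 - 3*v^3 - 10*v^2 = (v)*(v^3 - 3*v^2 - 10*v) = v*(v + 2)*(v^2 - 5*v) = v*(v - 5)*(v + 2)*(v)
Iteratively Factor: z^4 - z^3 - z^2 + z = (z - 1)*(z^3 - z) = (z - 1)^2*(z^2 + z) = (z - 1)^2*(z + 1)*(z)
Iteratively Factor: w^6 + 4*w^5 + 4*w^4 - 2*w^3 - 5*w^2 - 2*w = (w - 1)*(w^5 + 5*w^4 + 9*w^3 + 7*w^2 + 2*w) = (w - 1)*(w + 1)*(w^4 + 4*w^3 + 5*w^2 + 2*w) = (w - 1)*(w + 1)^2*(w^3 + 3*w^2 + 2*w) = (w - 1)*(w + 1)^3*(w^2 + 2*w) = (w - 1)*(w + 1)^3*(w + 2)*(w)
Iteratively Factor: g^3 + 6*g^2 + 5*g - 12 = (g - 1)*(g^2 + 7*g + 12) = (g - 1)*(g + 4)*(g + 3)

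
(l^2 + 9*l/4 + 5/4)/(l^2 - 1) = (l + 5/4)/(l - 1)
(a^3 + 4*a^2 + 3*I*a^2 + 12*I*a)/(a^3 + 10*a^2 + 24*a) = (a + 3*I)/(a + 6)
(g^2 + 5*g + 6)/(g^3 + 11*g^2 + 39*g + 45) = (g + 2)/(g^2 + 8*g + 15)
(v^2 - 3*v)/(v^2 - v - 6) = v/(v + 2)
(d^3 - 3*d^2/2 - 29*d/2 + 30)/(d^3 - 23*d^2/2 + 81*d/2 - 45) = (d + 4)/(d - 6)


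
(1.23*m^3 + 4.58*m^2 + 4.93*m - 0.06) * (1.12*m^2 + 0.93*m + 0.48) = 1.3776*m^5 + 6.2735*m^4 + 10.3714*m^3 + 6.7161*m^2 + 2.3106*m - 0.0288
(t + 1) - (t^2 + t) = 1 - t^2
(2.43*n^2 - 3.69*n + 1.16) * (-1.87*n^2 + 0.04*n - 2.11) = -4.5441*n^4 + 6.9975*n^3 - 7.4441*n^2 + 7.8323*n - 2.4476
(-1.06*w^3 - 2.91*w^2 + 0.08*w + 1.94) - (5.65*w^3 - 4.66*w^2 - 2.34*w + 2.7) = -6.71*w^3 + 1.75*w^2 + 2.42*w - 0.76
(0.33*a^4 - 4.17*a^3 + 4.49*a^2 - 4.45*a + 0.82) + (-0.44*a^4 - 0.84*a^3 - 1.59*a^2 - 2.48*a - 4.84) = -0.11*a^4 - 5.01*a^3 + 2.9*a^2 - 6.93*a - 4.02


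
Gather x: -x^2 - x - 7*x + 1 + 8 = -x^2 - 8*x + 9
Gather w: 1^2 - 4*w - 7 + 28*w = 24*w - 6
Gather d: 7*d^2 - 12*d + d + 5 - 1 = 7*d^2 - 11*d + 4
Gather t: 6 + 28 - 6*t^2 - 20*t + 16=-6*t^2 - 20*t + 50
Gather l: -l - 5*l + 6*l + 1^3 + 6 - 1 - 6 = 0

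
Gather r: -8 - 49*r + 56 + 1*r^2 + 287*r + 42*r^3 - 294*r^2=42*r^3 - 293*r^2 + 238*r + 48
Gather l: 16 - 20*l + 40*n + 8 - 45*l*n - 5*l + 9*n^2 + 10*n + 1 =l*(-45*n - 25) + 9*n^2 + 50*n + 25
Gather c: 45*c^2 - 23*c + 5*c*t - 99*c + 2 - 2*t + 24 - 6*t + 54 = 45*c^2 + c*(5*t - 122) - 8*t + 80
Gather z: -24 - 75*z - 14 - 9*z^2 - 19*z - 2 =-9*z^2 - 94*z - 40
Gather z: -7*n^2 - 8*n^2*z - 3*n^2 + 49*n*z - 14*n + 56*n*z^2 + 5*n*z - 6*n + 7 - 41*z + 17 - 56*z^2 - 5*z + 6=-10*n^2 - 20*n + z^2*(56*n - 56) + z*(-8*n^2 + 54*n - 46) + 30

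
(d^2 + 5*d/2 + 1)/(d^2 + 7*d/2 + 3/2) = (d + 2)/(d + 3)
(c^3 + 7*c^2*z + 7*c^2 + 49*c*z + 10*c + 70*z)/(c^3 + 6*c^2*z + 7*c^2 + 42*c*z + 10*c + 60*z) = (c + 7*z)/(c + 6*z)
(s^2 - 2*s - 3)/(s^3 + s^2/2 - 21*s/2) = 2*(s + 1)/(s*(2*s + 7))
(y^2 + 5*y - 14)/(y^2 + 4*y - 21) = (y - 2)/(y - 3)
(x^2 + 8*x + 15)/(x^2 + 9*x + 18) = (x + 5)/(x + 6)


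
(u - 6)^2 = u^2 - 12*u + 36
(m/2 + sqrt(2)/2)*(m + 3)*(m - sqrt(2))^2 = m^4/2 - sqrt(2)*m^3/2 + 3*m^3/2 - 3*sqrt(2)*m^2/2 - m^2 - 3*m + sqrt(2)*m + 3*sqrt(2)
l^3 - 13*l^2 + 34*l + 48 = (l - 8)*(l - 6)*(l + 1)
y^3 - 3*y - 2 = (y - 2)*(y + 1)^2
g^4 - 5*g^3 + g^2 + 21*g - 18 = (g - 3)^2*(g - 1)*(g + 2)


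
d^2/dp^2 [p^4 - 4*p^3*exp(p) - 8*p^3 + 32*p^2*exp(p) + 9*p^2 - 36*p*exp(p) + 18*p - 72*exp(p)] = -4*p^3*exp(p) + 8*p^2*exp(p) + 12*p^2 + 68*p*exp(p) - 48*p - 80*exp(p) + 18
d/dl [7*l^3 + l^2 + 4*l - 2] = 21*l^2 + 2*l + 4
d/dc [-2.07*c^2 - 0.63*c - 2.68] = -4.14*c - 0.63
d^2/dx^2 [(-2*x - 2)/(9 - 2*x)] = 88/(2*x - 9)^3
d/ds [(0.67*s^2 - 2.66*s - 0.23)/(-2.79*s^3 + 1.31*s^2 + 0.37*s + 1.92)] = (1.8693*s^4 - 14.8428*s^3 + 1.8074*s^2 + 3.1754*s - 5.0221)/(7.7841*s^6 - 7.3098*s^5 - 0.3485*s^4 - 9.7442*s^3 + 5.1673*s^2 + 1.4208*s + 3.6864)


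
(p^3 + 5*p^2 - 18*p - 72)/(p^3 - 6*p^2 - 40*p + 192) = (p + 3)/(p - 8)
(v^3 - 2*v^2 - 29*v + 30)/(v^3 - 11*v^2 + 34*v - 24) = (v + 5)/(v - 4)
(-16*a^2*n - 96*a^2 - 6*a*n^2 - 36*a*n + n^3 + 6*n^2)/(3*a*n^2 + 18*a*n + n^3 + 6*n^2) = (-16*a^2 - 6*a*n + n^2)/(n*(3*a + n))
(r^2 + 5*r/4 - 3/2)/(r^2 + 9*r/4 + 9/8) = 2*(4*r^2 + 5*r - 6)/(8*r^2 + 18*r + 9)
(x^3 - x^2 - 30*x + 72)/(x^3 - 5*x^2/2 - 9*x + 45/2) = 2*(x^2 + 2*x - 24)/(2*x^2 + x - 15)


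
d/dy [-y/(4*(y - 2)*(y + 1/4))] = 2*(2*y^2 + 1)/(16*y^4 - 56*y^3 + 33*y^2 + 28*y + 4)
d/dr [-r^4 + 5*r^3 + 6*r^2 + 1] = r*(-4*r^2 + 15*r + 12)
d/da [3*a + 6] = 3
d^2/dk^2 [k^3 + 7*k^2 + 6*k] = 6*k + 14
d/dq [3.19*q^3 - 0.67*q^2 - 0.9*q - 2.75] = 9.57*q^2 - 1.34*q - 0.9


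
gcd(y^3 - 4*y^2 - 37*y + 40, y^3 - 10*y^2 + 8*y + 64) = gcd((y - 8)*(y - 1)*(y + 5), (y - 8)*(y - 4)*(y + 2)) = y - 8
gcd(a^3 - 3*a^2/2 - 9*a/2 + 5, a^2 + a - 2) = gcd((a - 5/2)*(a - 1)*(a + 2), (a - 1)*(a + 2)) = a^2 + a - 2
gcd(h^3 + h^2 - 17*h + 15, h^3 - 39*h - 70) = h + 5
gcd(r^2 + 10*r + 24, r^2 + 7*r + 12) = r + 4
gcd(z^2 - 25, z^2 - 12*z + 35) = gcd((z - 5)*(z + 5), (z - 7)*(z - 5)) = z - 5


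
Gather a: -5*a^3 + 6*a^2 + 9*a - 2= -5*a^3 + 6*a^2 + 9*a - 2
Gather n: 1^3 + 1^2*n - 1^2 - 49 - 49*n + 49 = -48*n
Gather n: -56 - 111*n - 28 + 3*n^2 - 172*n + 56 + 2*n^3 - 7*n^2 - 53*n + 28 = 2*n^3 - 4*n^2 - 336*n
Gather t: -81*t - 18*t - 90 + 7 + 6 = -99*t - 77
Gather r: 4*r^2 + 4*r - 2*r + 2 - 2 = 4*r^2 + 2*r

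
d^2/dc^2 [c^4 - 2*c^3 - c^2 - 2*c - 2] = 12*c^2 - 12*c - 2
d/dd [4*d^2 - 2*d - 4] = 8*d - 2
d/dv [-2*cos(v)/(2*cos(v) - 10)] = -5*sin(v)/(cos(v) - 5)^2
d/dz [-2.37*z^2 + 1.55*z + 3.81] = 1.55 - 4.74*z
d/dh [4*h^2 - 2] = 8*h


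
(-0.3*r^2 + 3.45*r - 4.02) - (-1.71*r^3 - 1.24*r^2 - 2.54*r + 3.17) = 1.71*r^3 + 0.94*r^2 + 5.99*r - 7.19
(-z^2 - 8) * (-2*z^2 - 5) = 2*z^4 + 21*z^2 + 40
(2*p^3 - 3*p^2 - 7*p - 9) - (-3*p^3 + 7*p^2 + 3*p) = 5*p^3 - 10*p^2 - 10*p - 9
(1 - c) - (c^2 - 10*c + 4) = -c^2 + 9*c - 3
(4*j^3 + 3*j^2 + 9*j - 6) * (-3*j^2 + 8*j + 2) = -12*j^5 + 23*j^4 + 5*j^3 + 96*j^2 - 30*j - 12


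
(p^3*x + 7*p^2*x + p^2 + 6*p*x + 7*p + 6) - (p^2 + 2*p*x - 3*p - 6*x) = p^3*x + 7*p^2*x + 4*p*x + 10*p + 6*x + 6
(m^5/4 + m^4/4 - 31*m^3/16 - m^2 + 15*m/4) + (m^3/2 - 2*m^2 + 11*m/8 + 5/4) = m^5/4 + m^4/4 - 23*m^3/16 - 3*m^2 + 41*m/8 + 5/4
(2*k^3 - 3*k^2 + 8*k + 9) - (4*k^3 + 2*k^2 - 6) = -2*k^3 - 5*k^2 + 8*k + 15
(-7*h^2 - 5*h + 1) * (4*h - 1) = -28*h^3 - 13*h^2 + 9*h - 1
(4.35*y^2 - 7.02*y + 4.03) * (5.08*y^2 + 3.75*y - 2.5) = 22.098*y^4 - 19.3491*y^3 - 16.7276*y^2 + 32.6625*y - 10.075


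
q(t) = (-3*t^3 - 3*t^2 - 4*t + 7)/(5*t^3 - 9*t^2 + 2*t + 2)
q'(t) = (-15*t^2 + 18*t - 2)*(-3*t^3 - 3*t^2 - 4*t + 7)/(5*t^3 - 9*t^2 + 2*t + 2)^2 + (-9*t^2 - 6*t - 4)/(5*t^3 - 9*t^2 + 2*t + 2) = (42*t^4 + 28*t^3 - 165*t^2 + 114*t - 22)/(25*t^6 - 90*t^5 + 101*t^4 - 16*t^3 - 32*t^2 + 8*t + 4)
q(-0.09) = 4.21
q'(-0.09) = -11.06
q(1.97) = -3.84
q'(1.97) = 4.79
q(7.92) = -0.88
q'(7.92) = 0.05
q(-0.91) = -0.94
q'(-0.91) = -2.09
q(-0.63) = -2.22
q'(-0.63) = -9.58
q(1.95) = -3.94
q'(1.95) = 5.06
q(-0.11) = 4.45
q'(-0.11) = -13.20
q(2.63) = -2.19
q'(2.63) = 1.28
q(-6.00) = -0.40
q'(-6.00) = 0.02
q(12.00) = -0.77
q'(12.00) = 0.02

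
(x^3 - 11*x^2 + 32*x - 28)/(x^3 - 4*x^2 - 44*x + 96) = (x^2 - 9*x + 14)/(x^2 - 2*x - 48)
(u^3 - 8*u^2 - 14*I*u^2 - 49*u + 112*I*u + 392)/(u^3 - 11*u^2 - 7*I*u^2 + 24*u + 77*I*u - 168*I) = (u - 7*I)/(u - 3)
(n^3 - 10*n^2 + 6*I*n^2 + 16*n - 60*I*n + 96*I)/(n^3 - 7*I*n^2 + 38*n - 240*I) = (n^2 - 10*n + 16)/(n^2 - 13*I*n - 40)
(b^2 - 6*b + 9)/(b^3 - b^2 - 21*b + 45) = 1/(b + 5)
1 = 1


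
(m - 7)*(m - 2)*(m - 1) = m^3 - 10*m^2 + 23*m - 14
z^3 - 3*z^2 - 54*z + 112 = (z - 8)*(z - 2)*(z + 7)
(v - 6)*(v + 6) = v^2 - 36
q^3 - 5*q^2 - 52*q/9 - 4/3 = (q - 6)*(q + 1/3)*(q + 2/3)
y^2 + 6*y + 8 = (y + 2)*(y + 4)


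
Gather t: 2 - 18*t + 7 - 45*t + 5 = 14 - 63*t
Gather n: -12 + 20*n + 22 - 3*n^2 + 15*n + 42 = -3*n^2 + 35*n + 52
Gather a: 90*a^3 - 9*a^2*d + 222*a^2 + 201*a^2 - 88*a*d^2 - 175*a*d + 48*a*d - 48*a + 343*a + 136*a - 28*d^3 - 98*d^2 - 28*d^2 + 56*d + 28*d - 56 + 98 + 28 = 90*a^3 + a^2*(423 - 9*d) + a*(-88*d^2 - 127*d + 431) - 28*d^3 - 126*d^2 + 84*d + 70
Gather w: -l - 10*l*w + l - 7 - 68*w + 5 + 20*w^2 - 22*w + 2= 20*w^2 + w*(-10*l - 90)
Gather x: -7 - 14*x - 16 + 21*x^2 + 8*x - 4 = 21*x^2 - 6*x - 27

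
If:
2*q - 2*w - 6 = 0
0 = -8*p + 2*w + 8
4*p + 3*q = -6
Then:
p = -3/16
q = -7/4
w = -19/4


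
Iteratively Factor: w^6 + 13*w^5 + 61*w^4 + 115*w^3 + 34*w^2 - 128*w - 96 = (w + 2)*(w^5 + 11*w^4 + 39*w^3 + 37*w^2 - 40*w - 48) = (w + 1)*(w + 2)*(w^4 + 10*w^3 + 29*w^2 + 8*w - 48) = (w + 1)*(w + 2)*(w + 4)*(w^3 + 6*w^2 + 5*w - 12) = (w + 1)*(w + 2)*(w + 3)*(w + 4)*(w^2 + 3*w - 4) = (w + 1)*(w + 2)*(w + 3)*(w + 4)^2*(w - 1)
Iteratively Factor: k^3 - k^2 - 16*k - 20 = (k - 5)*(k^2 + 4*k + 4) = (k - 5)*(k + 2)*(k + 2)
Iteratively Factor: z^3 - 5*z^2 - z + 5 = (z + 1)*(z^2 - 6*z + 5) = (z - 5)*(z + 1)*(z - 1)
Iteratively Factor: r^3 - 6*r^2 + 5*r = (r)*(r^2 - 6*r + 5) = r*(r - 1)*(r - 5)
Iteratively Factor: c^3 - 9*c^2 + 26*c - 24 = (c - 3)*(c^2 - 6*c + 8) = (c - 4)*(c - 3)*(c - 2)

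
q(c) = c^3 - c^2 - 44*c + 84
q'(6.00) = 52.00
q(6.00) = 0.00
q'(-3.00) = -11.00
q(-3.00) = 180.00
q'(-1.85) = -30.03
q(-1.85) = 155.65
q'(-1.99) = -28.14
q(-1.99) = 159.72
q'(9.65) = 216.07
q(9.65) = 464.91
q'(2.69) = -27.67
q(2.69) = -22.13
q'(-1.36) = -35.73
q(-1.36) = 139.47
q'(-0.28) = -43.20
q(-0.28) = 96.22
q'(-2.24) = -24.47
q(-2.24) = 166.30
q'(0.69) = -43.95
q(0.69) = 53.49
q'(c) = 3*c^2 - 2*c - 44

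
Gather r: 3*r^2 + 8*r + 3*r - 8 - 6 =3*r^2 + 11*r - 14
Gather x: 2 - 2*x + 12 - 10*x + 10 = 24 - 12*x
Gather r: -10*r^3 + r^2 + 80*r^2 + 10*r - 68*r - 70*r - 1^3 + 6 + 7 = -10*r^3 + 81*r^2 - 128*r + 12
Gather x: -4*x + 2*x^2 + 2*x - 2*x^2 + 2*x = 0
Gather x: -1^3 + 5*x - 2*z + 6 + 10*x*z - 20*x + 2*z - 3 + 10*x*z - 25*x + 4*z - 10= x*(20*z - 40) + 4*z - 8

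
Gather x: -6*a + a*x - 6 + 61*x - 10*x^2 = -6*a - 10*x^2 + x*(a + 61) - 6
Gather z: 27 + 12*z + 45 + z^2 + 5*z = z^2 + 17*z + 72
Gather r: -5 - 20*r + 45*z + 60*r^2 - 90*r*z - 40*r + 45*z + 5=60*r^2 + r*(-90*z - 60) + 90*z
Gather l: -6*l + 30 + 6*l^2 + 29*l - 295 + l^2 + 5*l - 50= 7*l^2 + 28*l - 315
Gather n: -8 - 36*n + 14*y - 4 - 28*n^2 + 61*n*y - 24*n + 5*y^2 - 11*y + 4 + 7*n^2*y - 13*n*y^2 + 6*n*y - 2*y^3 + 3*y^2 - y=n^2*(7*y - 28) + n*(-13*y^2 + 67*y - 60) - 2*y^3 + 8*y^2 + 2*y - 8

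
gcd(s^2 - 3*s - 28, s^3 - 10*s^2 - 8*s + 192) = s + 4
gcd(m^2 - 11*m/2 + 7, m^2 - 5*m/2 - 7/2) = m - 7/2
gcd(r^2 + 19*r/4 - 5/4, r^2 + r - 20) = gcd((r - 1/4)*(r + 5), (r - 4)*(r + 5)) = r + 5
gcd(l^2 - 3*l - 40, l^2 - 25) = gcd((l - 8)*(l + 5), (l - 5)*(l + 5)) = l + 5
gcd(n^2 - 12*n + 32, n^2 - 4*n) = n - 4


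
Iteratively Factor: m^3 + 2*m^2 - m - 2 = (m + 1)*(m^2 + m - 2) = (m - 1)*(m + 1)*(m + 2)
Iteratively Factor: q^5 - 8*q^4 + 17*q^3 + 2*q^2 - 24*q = (q - 3)*(q^4 - 5*q^3 + 2*q^2 + 8*q) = (q - 4)*(q - 3)*(q^3 - q^2 - 2*q) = q*(q - 4)*(q - 3)*(q^2 - q - 2) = q*(q - 4)*(q - 3)*(q + 1)*(q - 2)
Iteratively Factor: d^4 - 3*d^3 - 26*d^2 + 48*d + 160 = (d + 4)*(d^3 - 7*d^2 + 2*d + 40) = (d - 5)*(d + 4)*(d^2 - 2*d - 8) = (d - 5)*(d - 4)*(d + 4)*(d + 2)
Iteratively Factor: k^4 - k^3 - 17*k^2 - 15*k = (k - 5)*(k^3 + 4*k^2 + 3*k) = (k - 5)*(k + 3)*(k^2 + k) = k*(k - 5)*(k + 3)*(k + 1)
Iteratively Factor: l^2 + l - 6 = (l + 3)*(l - 2)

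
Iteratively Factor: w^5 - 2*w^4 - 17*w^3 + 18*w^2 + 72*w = (w + 3)*(w^4 - 5*w^3 - 2*w^2 + 24*w) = (w + 2)*(w + 3)*(w^3 - 7*w^2 + 12*w) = (w - 4)*(w + 2)*(w + 3)*(w^2 - 3*w) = (w - 4)*(w - 3)*(w + 2)*(w + 3)*(w)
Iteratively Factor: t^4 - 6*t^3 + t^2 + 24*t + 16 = (t - 4)*(t^3 - 2*t^2 - 7*t - 4) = (t - 4)^2*(t^2 + 2*t + 1) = (t - 4)^2*(t + 1)*(t + 1)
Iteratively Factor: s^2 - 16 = (s - 4)*(s + 4)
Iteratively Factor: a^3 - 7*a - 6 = (a + 1)*(a^2 - a - 6) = (a - 3)*(a + 1)*(a + 2)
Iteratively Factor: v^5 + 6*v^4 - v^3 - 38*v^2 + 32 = (v + 1)*(v^4 + 5*v^3 - 6*v^2 - 32*v + 32) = (v + 1)*(v + 4)*(v^3 + v^2 - 10*v + 8) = (v + 1)*(v + 4)^2*(v^2 - 3*v + 2) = (v - 1)*(v + 1)*(v + 4)^2*(v - 2)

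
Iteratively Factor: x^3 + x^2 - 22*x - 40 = (x + 2)*(x^2 - x - 20) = (x - 5)*(x + 2)*(x + 4)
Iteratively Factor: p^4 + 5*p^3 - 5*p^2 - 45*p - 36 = (p + 4)*(p^3 + p^2 - 9*p - 9) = (p + 1)*(p + 4)*(p^2 - 9) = (p - 3)*(p + 1)*(p + 4)*(p + 3)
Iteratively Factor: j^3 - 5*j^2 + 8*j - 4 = (j - 2)*(j^2 - 3*j + 2) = (j - 2)*(j - 1)*(j - 2)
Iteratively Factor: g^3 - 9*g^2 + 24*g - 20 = (g - 2)*(g^2 - 7*g + 10) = (g - 5)*(g - 2)*(g - 2)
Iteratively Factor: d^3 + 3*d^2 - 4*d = (d)*(d^2 + 3*d - 4) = d*(d - 1)*(d + 4)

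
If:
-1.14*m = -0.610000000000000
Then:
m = 0.54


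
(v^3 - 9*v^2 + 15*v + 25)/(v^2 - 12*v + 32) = (v^3 - 9*v^2 + 15*v + 25)/(v^2 - 12*v + 32)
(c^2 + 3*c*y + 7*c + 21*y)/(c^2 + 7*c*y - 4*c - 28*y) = (c^2 + 3*c*y + 7*c + 21*y)/(c^2 + 7*c*y - 4*c - 28*y)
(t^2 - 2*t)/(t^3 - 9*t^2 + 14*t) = 1/(t - 7)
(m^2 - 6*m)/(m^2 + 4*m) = (m - 6)/(m + 4)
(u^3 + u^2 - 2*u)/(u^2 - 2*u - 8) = u*(u - 1)/(u - 4)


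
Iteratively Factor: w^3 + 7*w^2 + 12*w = (w + 4)*(w^2 + 3*w) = (w + 3)*(w + 4)*(w)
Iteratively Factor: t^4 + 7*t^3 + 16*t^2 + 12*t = (t + 3)*(t^3 + 4*t^2 + 4*t) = t*(t + 3)*(t^2 + 4*t + 4) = t*(t + 2)*(t + 3)*(t + 2)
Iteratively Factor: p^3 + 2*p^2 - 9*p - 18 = (p - 3)*(p^2 + 5*p + 6) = (p - 3)*(p + 2)*(p + 3)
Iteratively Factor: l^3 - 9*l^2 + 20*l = (l)*(l^2 - 9*l + 20) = l*(l - 4)*(l - 5)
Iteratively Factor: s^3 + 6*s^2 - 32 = (s - 2)*(s^2 + 8*s + 16) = (s - 2)*(s + 4)*(s + 4)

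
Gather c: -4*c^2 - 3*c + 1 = -4*c^2 - 3*c + 1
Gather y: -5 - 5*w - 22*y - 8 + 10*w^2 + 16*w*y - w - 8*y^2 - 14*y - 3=10*w^2 - 6*w - 8*y^2 + y*(16*w - 36) - 16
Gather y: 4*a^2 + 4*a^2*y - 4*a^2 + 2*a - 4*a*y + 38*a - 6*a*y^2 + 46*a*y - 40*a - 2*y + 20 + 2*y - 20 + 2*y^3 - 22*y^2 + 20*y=2*y^3 + y^2*(-6*a - 22) + y*(4*a^2 + 42*a + 20)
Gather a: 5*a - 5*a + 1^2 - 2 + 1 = 0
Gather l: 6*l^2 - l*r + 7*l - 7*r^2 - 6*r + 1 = 6*l^2 + l*(7 - r) - 7*r^2 - 6*r + 1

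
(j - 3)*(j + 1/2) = j^2 - 5*j/2 - 3/2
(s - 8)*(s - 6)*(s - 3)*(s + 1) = s^4 - 16*s^3 + 73*s^2 - 54*s - 144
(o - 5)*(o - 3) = o^2 - 8*o + 15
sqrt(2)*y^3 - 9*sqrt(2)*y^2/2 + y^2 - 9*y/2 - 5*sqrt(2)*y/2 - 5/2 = (y - 5)*(y + sqrt(2)/2)*(sqrt(2)*y + sqrt(2)/2)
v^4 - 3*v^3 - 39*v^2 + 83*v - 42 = (v - 7)*(v - 1)^2*(v + 6)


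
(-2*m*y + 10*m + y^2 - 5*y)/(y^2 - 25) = (-2*m + y)/(y + 5)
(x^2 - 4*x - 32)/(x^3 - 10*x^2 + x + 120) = (x + 4)/(x^2 - 2*x - 15)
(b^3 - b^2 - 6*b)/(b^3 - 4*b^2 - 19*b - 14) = b*(b - 3)/(b^2 - 6*b - 7)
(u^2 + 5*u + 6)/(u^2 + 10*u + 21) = (u + 2)/(u + 7)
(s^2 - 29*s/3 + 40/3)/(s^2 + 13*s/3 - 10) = (s - 8)/(s + 6)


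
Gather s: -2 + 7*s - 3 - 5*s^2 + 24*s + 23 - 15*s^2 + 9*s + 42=-20*s^2 + 40*s + 60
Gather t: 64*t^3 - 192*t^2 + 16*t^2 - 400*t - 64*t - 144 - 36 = 64*t^3 - 176*t^2 - 464*t - 180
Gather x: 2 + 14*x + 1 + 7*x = 21*x + 3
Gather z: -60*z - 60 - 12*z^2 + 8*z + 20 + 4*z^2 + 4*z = -8*z^2 - 48*z - 40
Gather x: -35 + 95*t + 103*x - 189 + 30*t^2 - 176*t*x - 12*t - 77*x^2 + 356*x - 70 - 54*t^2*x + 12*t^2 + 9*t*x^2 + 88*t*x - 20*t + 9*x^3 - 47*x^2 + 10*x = 42*t^2 + 63*t + 9*x^3 + x^2*(9*t - 124) + x*(-54*t^2 - 88*t + 469) - 294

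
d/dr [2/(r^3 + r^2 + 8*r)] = 2*(-3*r^2 - 2*r - 8)/(r^2*(r^2 + r + 8)^2)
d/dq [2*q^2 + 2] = 4*q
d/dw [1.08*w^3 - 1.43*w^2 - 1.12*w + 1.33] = 3.24*w^2 - 2.86*w - 1.12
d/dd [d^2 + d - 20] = 2*d + 1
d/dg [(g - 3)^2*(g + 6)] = 3*g^2 - 27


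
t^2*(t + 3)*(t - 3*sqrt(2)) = t^4 - 3*sqrt(2)*t^3 + 3*t^3 - 9*sqrt(2)*t^2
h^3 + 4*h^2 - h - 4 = (h - 1)*(h + 1)*(h + 4)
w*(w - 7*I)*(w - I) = w^3 - 8*I*w^2 - 7*w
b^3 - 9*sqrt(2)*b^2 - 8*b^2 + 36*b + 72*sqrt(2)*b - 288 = (b - 8)*(b - 6*sqrt(2))*(b - 3*sqrt(2))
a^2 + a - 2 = (a - 1)*(a + 2)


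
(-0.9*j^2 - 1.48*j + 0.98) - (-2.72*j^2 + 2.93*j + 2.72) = 1.82*j^2 - 4.41*j - 1.74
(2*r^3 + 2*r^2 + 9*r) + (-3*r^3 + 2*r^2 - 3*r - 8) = -r^3 + 4*r^2 + 6*r - 8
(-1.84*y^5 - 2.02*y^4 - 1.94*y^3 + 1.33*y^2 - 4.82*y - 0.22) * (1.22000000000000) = -2.2448*y^5 - 2.4644*y^4 - 2.3668*y^3 + 1.6226*y^2 - 5.8804*y - 0.2684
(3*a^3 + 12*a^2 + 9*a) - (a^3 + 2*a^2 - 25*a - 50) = 2*a^3 + 10*a^2 + 34*a + 50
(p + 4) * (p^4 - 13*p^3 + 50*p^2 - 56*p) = p^5 - 9*p^4 - 2*p^3 + 144*p^2 - 224*p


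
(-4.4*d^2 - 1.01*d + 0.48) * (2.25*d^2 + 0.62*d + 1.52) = -9.9*d^4 - 5.0005*d^3 - 6.2342*d^2 - 1.2376*d + 0.7296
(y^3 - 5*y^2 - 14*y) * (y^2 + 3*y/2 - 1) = y^5 - 7*y^4/2 - 45*y^3/2 - 16*y^2 + 14*y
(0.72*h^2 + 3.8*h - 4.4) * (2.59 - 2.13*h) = -1.5336*h^3 - 6.2292*h^2 + 19.214*h - 11.396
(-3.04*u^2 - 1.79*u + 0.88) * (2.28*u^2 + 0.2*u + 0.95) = -6.9312*u^4 - 4.6892*u^3 - 1.2396*u^2 - 1.5245*u + 0.836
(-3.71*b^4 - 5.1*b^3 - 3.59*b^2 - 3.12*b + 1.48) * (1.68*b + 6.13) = -6.2328*b^5 - 31.3103*b^4 - 37.2942*b^3 - 27.2483*b^2 - 16.6392*b + 9.0724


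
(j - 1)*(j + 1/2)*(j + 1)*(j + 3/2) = j^4 + 2*j^3 - j^2/4 - 2*j - 3/4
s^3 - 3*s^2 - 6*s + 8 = (s - 4)*(s - 1)*(s + 2)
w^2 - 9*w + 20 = (w - 5)*(w - 4)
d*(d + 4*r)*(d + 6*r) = d^3 + 10*d^2*r + 24*d*r^2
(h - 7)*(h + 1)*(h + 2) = h^3 - 4*h^2 - 19*h - 14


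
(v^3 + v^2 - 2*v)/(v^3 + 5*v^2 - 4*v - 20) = v*(v - 1)/(v^2 + 3*v - 10)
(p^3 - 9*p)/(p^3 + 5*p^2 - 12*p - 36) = p*(p + 3)/(p^2 + 8*p + 12)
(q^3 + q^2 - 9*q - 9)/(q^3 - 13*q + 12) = (q^2 + 4*q + 3)/(q^2 + 3*q - 4)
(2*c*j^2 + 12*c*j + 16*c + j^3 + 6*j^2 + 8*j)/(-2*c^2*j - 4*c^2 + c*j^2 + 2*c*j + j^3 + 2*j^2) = (-j - 4)/(c - j)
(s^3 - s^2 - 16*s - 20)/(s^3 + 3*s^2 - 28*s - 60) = (s + 2)/(s + 6)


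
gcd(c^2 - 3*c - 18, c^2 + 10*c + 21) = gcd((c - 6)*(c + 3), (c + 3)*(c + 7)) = c + 3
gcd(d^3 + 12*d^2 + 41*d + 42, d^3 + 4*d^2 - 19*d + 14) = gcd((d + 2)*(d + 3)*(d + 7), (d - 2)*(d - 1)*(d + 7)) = d + 7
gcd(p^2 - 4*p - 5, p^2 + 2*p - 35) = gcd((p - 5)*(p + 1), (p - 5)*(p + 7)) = p - 5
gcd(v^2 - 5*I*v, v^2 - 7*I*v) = v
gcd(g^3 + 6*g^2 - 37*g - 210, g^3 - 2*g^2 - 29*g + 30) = g^2 - g - 30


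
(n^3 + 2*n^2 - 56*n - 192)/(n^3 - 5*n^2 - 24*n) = (n^2 + 10*n + 24)/(n*(n + 3))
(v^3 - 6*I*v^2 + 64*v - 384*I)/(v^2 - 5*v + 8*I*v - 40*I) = (v^2 - 14*I*v - 48)/(v - 5)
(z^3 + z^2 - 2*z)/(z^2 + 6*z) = (z^2 + z - 2)/(z + 6)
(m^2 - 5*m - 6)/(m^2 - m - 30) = (m + 1)/(m + 5)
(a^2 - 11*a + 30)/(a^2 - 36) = (a - 5)/(a + 6)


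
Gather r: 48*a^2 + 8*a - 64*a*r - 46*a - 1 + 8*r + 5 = 48*a^2 - 38*a + r*(8 - 64*a) + 4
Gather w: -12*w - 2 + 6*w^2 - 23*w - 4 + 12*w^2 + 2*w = 18*w^2 - 33*w - 6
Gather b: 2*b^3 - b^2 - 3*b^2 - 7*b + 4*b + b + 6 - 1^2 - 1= 2*b^3 - 4*b^2 - 2*b + 4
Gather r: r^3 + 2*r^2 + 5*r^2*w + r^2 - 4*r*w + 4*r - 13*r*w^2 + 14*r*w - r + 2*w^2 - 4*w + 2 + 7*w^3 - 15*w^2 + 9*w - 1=r^3 + r^2*(5*w + 3) + r*(-13*w^2 + 10*w + 3) + 7*w^3 - 13*w^2 + 5*w + 1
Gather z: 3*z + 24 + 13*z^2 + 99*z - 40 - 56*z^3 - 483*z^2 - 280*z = -56*z^3 - 470*z^2 - 178*z - 16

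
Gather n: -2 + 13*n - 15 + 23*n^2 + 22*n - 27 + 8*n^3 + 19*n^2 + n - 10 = 8*n^3 + 42*n^2 + 36*n - 54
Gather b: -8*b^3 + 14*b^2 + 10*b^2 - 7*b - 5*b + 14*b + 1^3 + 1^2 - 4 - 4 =-8*b^3 + 24*b^2 + 2*b - 6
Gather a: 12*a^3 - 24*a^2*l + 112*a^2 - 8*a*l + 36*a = 12*a^3 + a^2*(112 - 24*l) + a*(36 - 8*l)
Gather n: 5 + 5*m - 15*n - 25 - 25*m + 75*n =-20*m + 60*n - 20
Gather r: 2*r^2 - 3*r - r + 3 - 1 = 2*r^2 - 4*r + 2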